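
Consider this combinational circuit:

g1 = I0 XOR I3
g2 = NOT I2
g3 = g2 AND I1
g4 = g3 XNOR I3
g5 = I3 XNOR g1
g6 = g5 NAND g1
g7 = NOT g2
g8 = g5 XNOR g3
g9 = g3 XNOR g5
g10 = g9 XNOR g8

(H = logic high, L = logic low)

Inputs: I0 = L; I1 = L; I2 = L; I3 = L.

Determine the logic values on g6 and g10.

g1 = I0 XOR I3 = L XOR L = L
g2 = NOT I2 = NOT L = H
g3 = g2 AND I1 = H AND L = L
g5 = I3 XNOR g1 = L XNOR L = H
g6 = g5 NAND g1 = H NAND L = H
g8 = g5 XNOR g3 = H XNOR L = L
g9 = g3 XNOR g5 = L XNOR H = L
g10 = g9 XNOR g8 = L XNOR L = H

g6 = H  g10 = H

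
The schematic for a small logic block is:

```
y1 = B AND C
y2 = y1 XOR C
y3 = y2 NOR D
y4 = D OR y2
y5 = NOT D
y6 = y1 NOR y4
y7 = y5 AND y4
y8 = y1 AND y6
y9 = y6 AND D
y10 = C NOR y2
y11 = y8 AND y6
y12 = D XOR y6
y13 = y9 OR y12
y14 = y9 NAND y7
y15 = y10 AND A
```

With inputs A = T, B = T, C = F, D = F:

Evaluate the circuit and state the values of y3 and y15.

y3 = T, y15 = T

y1 = B AND C = T AND F = F
y2 = y1 XOR C = F XOR F = F
y3 = y2 NOR D = F NOR F = T
y10 = C NOR y2 = F NOR F = T
y15 = y10 AND A = T AND T = T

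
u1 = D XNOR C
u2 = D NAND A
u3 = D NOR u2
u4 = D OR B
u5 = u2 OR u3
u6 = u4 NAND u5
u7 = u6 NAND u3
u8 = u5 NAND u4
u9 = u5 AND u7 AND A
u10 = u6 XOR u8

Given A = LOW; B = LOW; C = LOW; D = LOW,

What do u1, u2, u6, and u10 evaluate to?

u1 = HIGH, u2 = HIGH, u6 = HIGH, u10 = LOW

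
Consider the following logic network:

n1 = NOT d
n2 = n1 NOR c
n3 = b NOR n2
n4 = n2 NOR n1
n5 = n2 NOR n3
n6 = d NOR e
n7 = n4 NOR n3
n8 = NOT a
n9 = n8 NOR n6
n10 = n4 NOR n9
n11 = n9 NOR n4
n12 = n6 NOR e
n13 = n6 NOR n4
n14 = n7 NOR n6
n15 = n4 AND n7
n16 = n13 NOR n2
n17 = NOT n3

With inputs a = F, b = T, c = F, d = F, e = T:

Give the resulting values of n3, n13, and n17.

n3 = F; n13 = T; n17 = T

n1 = NOT d = NOT F = T
n2 = n1 NOR c = T NOR F = F
n3 = b NOR n2 = T NOR F = F
n4 = n2 NOR n1 = F NOR T = F
n6 = d NOR e = F NOR T = F
n13 = n6 NOR n4 = F NOR F = T
n17 = NOT n3 = NOT F = T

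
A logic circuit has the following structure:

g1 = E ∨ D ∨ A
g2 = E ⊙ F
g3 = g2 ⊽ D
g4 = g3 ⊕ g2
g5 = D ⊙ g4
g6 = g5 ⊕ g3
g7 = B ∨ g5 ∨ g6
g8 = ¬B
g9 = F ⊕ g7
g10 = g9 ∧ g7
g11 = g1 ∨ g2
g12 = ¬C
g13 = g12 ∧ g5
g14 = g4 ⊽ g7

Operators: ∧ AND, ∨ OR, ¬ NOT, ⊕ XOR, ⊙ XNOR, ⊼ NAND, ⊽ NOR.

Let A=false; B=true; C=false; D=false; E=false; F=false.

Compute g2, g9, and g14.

g2 = E XNOR F = false XNOR false = true
g3 = g2 NOR D = true NOR false = false
g4 = g3 XOR g2 = false XOR true = true
g5 = D XNOR g4 = false XNOR true = false
g6 = g5 XOR g3 = false XOR false = false
g7 = B OR g5 OR g6 = true OR false OR false = true
g9 = F XOR g7 = false XOR true = true
g14 = g4 NOR g7 = true NOR true = false

g2 = true, g9 = true, g14 = false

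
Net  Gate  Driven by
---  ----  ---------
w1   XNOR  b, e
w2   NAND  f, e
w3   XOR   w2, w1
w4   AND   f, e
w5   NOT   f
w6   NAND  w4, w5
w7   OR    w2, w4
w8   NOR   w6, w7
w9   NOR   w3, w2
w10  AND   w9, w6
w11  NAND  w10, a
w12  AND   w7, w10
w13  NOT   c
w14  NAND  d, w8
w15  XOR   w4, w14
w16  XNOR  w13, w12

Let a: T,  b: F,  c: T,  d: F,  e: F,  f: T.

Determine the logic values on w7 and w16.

w7 = T  w16 = T

w1 = b XNOR e = F XNOR F = T
w2 = f NAND e = T NAND F = T
w3 = w2 XOR w1 = T XOR T = F
w4 = f AND e = T AND F = F
w5 = NOT f = NOT T = F
w6 = w4 NAND w5 = F NAND F = T
w7 = w2 OR w4 = T OR F = T
w9 = w3 NOR w2 = F NOR T = F
w10 = w9 AND w6 = F AND T = F
w12 = w7 AND w10 = T AND F = F
w13 = NOT c = NOT T = F
w16 = w13 XNOR w12 = F XNOR F = T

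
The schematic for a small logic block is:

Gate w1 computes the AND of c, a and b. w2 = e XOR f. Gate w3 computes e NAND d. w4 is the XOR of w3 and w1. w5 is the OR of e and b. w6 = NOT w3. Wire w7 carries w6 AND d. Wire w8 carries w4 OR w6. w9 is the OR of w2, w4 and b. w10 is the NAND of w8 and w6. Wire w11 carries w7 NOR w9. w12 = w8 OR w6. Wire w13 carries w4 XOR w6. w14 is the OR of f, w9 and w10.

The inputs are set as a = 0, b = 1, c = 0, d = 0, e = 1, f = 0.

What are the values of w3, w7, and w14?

w3 = 1, w7 = 0, w14 = 1

w1 = c AND a AND b = 0 AND 0 AND 1 = 0
w2 = e XOR f = 1 XOR 0 = 1
w3 = e NAND d = 1 NAND 0 = 1
w4 = w3 XOR w1 = 1 XOR 0 = 1
w6 = NOT w3 = NOT 1 = 0
w7 = w6 AND d = 0 AND 0 = 0
w8 = w4 OR w6 = 1 OR 0 = 1
w9 = w2 OR w4 OR b = 1 OR 1 OR 1 = 1
w10 = w8 NAND w6 = 1 NAND 0 = 1
w14 = f OR w9 OR w10 = 0 OR 1 OR 1 = 1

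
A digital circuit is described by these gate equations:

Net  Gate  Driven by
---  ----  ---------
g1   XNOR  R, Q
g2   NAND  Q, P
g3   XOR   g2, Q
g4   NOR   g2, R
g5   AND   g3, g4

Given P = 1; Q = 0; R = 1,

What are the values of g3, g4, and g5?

g3 = 1, g4 = 0, g5 = 0

g2 = Q NAND P = 0 NAND 1 = 1
g3 = g2 XOR Q = 1 XOR 0 = 1
g4 = g2 NOR R = 1 NOR 1 = 0
g5 = g3 AND g4 = 1 AND 0 = 0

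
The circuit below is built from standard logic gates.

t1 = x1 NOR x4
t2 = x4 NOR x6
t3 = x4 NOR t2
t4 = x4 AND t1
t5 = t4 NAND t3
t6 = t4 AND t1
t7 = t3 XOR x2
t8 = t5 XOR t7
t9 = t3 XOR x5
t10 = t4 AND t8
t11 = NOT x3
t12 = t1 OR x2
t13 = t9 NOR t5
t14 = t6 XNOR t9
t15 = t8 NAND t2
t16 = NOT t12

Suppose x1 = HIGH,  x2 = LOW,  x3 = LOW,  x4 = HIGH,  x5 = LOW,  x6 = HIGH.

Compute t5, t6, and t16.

t1 = x1 NOR x4 = HIGH NOR HIGH = LOW
t2 = x4 NOR x6 = HIGH NOR HIGH = LOW
t3 = x4 NOR t2 = HIGH NOR LOW = LOW
t4 = x4 AND t1 = HIGH AND LOW = LOW
t5 = t4 NAND t3 = LOW NAND LOW = HIGH
t6 = t4 AND t1 = LOW AND LOW = LOW
t12 = t1 OR x2 = LOW OR LOW = LOW
t16 = NOT t12 = NOT LOW = HIGH

t5 = HIGH, t6 = LOW, t16 = HIGH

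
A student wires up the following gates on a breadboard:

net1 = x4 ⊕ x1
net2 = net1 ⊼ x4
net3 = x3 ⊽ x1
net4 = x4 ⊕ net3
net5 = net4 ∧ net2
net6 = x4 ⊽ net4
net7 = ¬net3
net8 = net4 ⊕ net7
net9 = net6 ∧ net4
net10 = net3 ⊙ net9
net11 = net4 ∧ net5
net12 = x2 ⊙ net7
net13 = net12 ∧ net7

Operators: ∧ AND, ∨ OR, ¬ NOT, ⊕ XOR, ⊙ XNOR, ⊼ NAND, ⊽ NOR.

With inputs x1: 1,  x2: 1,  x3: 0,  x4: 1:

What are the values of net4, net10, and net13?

net3 = x3 NOR x1 = 0 NOR 1 = 0
net4 = x4 XOR net3 = 1 XOR 0 = 1
net6 = x4 NOR net4 = 1 NOR 1 = 0
net7 = NOT net3 = NOT 0 = 1
net9 = net6 AND net4 = 0 AND 1 = 0
net10 = net3 XNOR net9 = 0 XNOR 0 = 1
net12 = x2 XNOR net7 = 1 XNOR 1 = 1
net13 = net12 AND net7 = 1 AND 1 = 1

net4 = 1, net10 = 1, net13 = 1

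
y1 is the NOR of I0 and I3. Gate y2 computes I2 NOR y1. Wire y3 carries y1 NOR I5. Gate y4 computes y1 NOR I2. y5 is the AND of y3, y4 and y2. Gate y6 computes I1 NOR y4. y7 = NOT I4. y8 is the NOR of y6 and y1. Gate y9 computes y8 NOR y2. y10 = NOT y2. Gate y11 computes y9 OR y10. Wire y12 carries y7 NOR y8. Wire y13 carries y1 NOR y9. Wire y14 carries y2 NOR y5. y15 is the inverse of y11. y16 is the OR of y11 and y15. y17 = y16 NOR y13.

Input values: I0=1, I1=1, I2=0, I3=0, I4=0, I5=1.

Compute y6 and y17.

y6 = 0  y17 = 0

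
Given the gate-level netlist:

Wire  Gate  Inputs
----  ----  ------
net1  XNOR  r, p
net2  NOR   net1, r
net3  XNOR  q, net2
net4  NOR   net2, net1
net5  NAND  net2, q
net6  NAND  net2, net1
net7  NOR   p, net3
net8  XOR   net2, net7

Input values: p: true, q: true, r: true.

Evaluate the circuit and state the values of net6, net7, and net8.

net1 = r XNOR p = true XNOR true = true
net2 = net1 NOR r = true NOR true = false
net3 = q XNOR net2 = true XNOR false = false
net6 = net2 NAND net1 = false NAND true = true
net7 = p NOR net3 = true NOR false = false
net8 = net2 XOR net7 = false XOR false = false

net6 = true; net7 = false; net8 = false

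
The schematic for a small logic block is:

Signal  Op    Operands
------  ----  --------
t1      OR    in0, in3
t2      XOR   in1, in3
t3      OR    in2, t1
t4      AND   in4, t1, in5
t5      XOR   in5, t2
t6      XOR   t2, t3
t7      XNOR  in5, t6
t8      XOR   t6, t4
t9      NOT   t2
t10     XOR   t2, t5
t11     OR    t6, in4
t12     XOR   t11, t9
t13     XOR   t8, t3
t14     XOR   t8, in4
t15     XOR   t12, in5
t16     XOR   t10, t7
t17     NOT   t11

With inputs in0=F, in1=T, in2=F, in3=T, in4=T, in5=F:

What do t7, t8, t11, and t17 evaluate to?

t1 = in0 OR in3 = F OR T = T
t2 = in1 XOR in3 = T XOR T = F
t3 = in2 OR t1 = F OR T = T
t4 = in4 AND t1 AND in5 = T AND T AND F = F
t6 = t2 XOR t3 = F XOR T = T
t7 = in5 XNOR t6 = F XNOR T = F
t8 = t6 XOR t4 = T XOR F = T
t11 = t6 OR in4 = T OR T = T
t17 = NOT t11 = NOT T = F

t7 = F, t8 = T, t11 = T, t17 = F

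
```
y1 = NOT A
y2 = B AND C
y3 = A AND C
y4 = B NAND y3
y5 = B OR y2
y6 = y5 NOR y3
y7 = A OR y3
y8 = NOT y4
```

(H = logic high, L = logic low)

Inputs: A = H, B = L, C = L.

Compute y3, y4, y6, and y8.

y2 = B AND C = L AND L = L
y3 = A AND C = H AND L = L
y4 = B NAND y3 = L NAND L = H
y5 = B OR y2 = L OR L = L
y6 = y5 NOR y3 = L NOR L = H
y8 = NOT y4 = NOT H = L

y3 = L  y4 = H  y6 = H  y8 = L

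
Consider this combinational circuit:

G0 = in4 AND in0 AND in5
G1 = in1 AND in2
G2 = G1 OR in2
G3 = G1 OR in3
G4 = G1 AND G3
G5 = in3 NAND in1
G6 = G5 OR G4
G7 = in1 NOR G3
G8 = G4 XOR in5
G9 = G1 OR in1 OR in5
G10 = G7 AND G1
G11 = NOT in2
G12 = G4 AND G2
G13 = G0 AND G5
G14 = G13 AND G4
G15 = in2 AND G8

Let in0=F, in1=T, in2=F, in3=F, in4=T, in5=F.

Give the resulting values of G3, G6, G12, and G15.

G1 = in1 AND in2 = T AND F = F
G2 = G1 OR in2 = F OR F = F
G3 = G1 OR in3 = F OR F = F
G4 = G1 AND G3 = F AND F = F
G5 = in3 NAND in1 = F NAND T = T
G6 = G5 OR G4 = T OR F = T
G8 = G4 XOR in5 = F XOR F = F
G12 = G4 AND G2 = F AND F = F
G15 = in2 AND G8 = F AND F = F

G3 = F  G6 = T  G12 = F  G15 = F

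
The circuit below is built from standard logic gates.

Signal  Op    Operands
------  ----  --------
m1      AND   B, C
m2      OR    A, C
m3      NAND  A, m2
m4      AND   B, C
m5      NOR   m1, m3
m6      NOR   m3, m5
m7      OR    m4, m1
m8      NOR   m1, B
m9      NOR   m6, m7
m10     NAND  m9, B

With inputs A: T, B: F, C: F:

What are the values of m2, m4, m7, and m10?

m2 = T, m4 = F, m7 = F, m10 = T

m1 = B AND C = F AND F = F
m2 = A OR C = T OR F = T
m3 = A NAND m2 = T NAND T = F
m4 = B AND C = F AND F = F
m5 = m1 NOR m3 = F NOR F = T
m6 = m3 NOR m5 = F NOR T = F
m7 = m4 OR m1 = F OR F = F
m9 = m6 NOR m7 = F NOR F = T
m10 = m9 NAND B = T NAND F = T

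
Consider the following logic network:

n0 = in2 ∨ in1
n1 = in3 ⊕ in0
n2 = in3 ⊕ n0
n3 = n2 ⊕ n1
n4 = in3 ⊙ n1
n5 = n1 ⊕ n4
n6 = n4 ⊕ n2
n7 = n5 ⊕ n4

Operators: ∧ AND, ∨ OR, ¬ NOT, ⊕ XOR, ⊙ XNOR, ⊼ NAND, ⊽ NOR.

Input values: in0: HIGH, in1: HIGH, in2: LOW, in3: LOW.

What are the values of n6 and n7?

n0 = in2 OR in1 = LOW OR HIGH = HIGH
n1 = in3 XOR in0 = LOW XOR HIGH = HIGH
n2 = in3 XOR n0 = LOW XOR HIGH = HIGH
n4 = in3 XNOR n1 = LOW XNOR HIGH = LOW
n5 = n1 XOR n4 = HIGH XOR LOW = HIGH
n6 = n4 XOR n2 = LOW XOR HIGH = HIGH
n7 = n5 XOR n4 = HIGH XOR LOW = HIGH

n6 = HIGH; n7 = HIGH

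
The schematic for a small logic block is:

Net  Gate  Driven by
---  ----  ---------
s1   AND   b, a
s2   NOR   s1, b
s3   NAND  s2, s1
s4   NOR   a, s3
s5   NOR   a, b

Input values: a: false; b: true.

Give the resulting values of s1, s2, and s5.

s1 = false; s2 = false; s5 = false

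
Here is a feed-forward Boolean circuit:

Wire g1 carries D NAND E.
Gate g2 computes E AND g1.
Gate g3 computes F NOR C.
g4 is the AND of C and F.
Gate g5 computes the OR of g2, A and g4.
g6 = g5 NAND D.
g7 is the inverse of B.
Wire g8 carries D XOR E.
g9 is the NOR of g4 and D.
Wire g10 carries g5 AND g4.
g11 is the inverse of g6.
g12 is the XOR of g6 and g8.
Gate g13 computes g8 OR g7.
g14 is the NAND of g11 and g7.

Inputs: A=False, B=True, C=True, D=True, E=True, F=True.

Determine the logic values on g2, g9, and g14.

g1 = D NAND E = True NAND True = False
g2 = E AND g1 = True AND False = False
g4 = C AND F = True AND True = True
g5 = g2 OR A OR g4 = False OR False OR True = True
g6 = g5 NAND D = True NAND True = False
g7 = NOT B = NOT True = False
g9 = g4 NOR D = True NOR True = False
g11 = NOT g6 = NOT False = True
g14 = g11 NAND g7 = True NAND False = True

g2 = False; g9 = False; g14 = True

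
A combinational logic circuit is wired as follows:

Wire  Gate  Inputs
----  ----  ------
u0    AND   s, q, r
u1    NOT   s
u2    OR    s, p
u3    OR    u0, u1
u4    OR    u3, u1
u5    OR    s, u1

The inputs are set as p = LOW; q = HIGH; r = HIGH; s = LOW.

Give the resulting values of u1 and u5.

u1 = NOT s = NOT LOW = HIGH
u5 = s OR u1 = LOW OR HIGH = HIGH

u1 = HIGH  u5 = HIGH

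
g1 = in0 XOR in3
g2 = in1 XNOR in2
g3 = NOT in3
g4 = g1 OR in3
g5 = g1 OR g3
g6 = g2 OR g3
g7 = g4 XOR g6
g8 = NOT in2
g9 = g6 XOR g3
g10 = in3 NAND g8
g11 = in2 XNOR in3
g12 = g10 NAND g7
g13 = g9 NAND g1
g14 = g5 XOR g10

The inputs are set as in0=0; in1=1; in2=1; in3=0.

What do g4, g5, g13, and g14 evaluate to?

g1 = in0 XOR in3 = 0 XOR 0 = 0
g2 = in1 XNOR in2 = 1 XNOR 1 = 1
g3 = NOT in3 = NOT 0 = 1
g4 = g1 OR in3 = 0 OR 0 = 0
g5 = g1 OR g3 = 0 OR 1 = 1
g6 = g2 OR g3 = 1 OR 1 = 1
g8 = NOT in2 = NOT 1 = 0
g9 = g6 XOR g3 = 1 XOR 1 = 0
g10 = in3 NAND g8 = 0 NAND 0 = 1
g13 = g9 NAND g1 = 0 NAND 0 = 1
g14 = g5 XOR g10 = 1 XOR 1 = 0

g4 = 0, g5 = 1, g13 = 1, g14 = 0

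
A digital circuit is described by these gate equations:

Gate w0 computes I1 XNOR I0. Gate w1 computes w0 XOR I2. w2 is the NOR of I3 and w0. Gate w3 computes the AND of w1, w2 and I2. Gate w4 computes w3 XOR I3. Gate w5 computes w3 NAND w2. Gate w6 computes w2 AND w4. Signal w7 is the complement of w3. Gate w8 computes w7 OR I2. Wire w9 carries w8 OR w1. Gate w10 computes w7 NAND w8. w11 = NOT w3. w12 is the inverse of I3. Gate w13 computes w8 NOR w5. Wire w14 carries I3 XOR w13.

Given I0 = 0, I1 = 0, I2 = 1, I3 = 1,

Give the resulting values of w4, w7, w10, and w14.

w4 = 1  w7 = 1  w10 = 0  w14 = 1

w0 = I1 XNOR I0 = 0 XNOR 0 = 1
w1 = w0 XOR I2 = 1 XOR 1 = 0
w2 = I3 NOR w0 = 1 NOR 1 = 0
w3 = w1 AND w2 AND I2 = 0 AND 0 AND 1 = 0
w4 = w3 XOR I3 = 0 XOR 1 = 1
w5 = w3 NAND w2 = 0 NAND 0 = 1
w7 = NOT w3 = NOT 0 = 1
w8 = w7 OR I2 = 1 OR 1 = 1
w10 = w7 NAND w8 = 1 NAND 1 = 0
w13 = w8 NOR w5 = 1 NOR 1 = 0
w14 = I3 XOR w13 = 1 XOR 0 = 1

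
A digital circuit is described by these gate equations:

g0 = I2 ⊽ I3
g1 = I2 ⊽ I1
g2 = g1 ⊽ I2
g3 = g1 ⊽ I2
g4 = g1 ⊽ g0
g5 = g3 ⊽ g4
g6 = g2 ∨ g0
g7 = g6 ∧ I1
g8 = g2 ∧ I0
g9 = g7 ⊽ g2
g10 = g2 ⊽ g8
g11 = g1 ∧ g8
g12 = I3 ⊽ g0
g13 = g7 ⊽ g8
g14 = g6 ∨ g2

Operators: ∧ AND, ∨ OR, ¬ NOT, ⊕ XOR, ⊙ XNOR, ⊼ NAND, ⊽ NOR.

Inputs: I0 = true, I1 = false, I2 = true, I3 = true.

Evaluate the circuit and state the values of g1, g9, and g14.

g1 = false, g9 = true, g14 = false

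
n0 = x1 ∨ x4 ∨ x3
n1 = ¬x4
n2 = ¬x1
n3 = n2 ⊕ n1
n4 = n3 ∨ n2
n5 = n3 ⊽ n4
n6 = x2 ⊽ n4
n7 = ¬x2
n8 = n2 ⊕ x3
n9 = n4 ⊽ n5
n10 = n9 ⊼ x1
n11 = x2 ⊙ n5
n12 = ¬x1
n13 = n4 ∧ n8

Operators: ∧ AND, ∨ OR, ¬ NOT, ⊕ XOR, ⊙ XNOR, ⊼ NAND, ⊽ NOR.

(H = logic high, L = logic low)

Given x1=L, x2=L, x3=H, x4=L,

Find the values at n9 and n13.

n1 = NOT x4 = NOT L = H
n2 = NOT x1 = NOT L = H
n3 = n2 XOR n1 = H XOR H = L
n4 = n3 OR n2 = L OR H = H
n5 = n3 NOR n4 = L NOR H = L
n8 = n2 XOR x3 = H XOR H = L
n9 = n4 NOR n5 = H NOR L = L
n13 = n4 AND n8 = H AND L = L

n9 = L, n13 = L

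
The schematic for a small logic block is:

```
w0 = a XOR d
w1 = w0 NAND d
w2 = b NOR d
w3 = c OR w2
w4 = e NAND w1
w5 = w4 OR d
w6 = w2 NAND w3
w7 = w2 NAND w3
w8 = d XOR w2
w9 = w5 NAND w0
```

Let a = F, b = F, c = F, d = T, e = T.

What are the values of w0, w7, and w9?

w0 = T, w7 = T, w9 = F

w0 = a XOR d = F XOR T = T
w1 = w0 NAND d = T NAND T = F
w2 = b NOR d = F NOR T = F
w3 = c OR w2 = F OR F = F
w4 = e NAND w1 = T NAND F = T
w5 = w4 OR d = T OR T = T
w7 = w2 NAND w3 = F NAND F = T
w9 = w5 NAND w0 = T NAND T = F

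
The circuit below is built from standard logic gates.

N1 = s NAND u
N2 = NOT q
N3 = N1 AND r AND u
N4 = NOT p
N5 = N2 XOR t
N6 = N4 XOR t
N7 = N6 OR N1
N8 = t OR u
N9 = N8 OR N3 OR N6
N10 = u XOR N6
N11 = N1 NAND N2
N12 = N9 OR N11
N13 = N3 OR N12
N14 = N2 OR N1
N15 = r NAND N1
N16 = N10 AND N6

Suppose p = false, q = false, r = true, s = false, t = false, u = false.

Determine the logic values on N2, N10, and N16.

N2 = true, N10 = true, N16 = true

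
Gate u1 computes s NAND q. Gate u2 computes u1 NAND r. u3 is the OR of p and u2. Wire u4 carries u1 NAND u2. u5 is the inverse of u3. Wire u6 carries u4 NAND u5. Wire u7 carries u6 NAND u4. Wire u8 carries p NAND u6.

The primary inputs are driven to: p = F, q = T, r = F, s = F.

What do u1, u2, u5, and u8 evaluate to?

u1 = T  u2 = T  u5 = F  u8 = T

u1 = s NAND q = F NAND T = T
u2 = u1 NAND r = T NAND F = T
u3 = p OR u2 = F OR T = T
u4 = u1 NAND u2 = T NAND T = F
u5 = NOT u3 = NOT T = F
u6 = u4 NAND u5 = F NAND F = T
u8 = p NAND u6 = F NAND T = T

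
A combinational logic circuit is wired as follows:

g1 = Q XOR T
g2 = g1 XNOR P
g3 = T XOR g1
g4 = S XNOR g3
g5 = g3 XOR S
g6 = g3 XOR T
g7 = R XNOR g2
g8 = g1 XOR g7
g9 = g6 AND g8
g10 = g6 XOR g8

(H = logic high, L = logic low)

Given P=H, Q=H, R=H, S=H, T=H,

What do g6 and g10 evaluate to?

g1 = Q XOR T = H XOR H = L
g2 = g1 XNOR P = L XNOR H = L
g3 = T XOR g1 = H XOR L = H
g6 = g3 XOR T = H XOR H = L
g7 = R XNOR g2 = H XNOR L = L
g8 = g1 XOR g7 = L XOR L = L
g10 = g6 XOR g8 = L XOR L = L

g6 = L, g10 = L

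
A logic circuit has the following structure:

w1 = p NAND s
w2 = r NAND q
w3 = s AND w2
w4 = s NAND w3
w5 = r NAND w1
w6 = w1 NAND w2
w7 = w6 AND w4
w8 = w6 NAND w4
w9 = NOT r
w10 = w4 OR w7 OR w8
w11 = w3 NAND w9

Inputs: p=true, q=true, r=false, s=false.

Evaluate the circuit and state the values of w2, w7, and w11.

w2 = true, w7 = false, w11 = true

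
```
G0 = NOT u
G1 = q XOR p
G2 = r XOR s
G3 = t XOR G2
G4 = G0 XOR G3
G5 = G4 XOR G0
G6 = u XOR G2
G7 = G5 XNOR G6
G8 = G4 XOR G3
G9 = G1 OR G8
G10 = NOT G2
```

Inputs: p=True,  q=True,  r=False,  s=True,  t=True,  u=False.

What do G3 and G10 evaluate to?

G2 = r XOR s = False XOR True = True
G3 = t XOR G2 = True XOR True = False
G10 = NOT G2 = NOT True = False

G3 = False, G10 = False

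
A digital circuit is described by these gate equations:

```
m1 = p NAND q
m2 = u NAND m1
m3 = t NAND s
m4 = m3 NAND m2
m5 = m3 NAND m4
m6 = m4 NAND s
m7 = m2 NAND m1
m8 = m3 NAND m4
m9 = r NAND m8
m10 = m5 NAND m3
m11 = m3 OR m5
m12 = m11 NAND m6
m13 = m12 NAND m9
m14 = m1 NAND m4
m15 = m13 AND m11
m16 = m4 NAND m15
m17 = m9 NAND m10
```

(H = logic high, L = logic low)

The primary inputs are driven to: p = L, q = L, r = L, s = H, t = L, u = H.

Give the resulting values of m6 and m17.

m6 = L, m17 = L

m1 = p NAND q = L NAND L = H
m2 = u NAND m1 = H NAND H = L
m3 = t NAND s = L NAND H = H
m4 = m3 NAND m2 = H NAND L = H
m5 = m3 NAND m4 = H NAND H = L
m6 = m4 NAND s = H NAND H = L
m8 = m3 NAND m4 = H NAND H = L
m9 = r NAND m8 = L NAND L = H
m10 = m5 NAND m3 = L NAND H = H
m17 = m9 NAND m10 = H NAND H = L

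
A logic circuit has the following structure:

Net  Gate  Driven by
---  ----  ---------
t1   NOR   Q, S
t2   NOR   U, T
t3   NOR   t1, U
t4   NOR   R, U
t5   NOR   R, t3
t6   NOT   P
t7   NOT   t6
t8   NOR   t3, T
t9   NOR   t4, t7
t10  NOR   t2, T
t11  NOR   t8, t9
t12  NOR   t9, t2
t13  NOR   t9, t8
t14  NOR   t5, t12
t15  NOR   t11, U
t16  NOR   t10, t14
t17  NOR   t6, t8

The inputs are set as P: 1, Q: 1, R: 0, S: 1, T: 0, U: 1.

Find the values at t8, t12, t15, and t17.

t1 = Q NOR S = 1 NOR 1 = 0
t2 = U NOR T = 1 NOR 0 = 0
t3 = t1 NOR U = 0 NOR 1 = 0
t4 = R NOR U = 0 NOR 1 = 0
t6 = NOT P = NOT 1 = 0
t7 = NOT t6 = NOT 0 = 1
t8 = t3 NOR T = 0 NOR 0 = 1
t9 = t4 NOR t7 = 0 NOR 1 = 0
t11 = t8 NOR t9 = 1 NOR 0 = 0
t12 = t9 NOR t2 = 0 NOR 0 = 1
t15 = t11 NOR U = 0 NOR 1 = 0
t17 = t6 NOR t8 = 0 NOR 1 = 0

t8 = 1  t12 = 1  t15 = 0  t17 = 0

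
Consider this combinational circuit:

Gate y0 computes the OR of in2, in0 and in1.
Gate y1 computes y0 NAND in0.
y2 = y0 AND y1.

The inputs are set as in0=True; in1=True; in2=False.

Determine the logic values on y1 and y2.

y0 = in2 OR in0 OR in1 = False OR True OR True = True
y1 = y0 NAND in0 = True NAND True = False
y2 = y0 AND y1 = True AND False = False

y1 = False; y2 = False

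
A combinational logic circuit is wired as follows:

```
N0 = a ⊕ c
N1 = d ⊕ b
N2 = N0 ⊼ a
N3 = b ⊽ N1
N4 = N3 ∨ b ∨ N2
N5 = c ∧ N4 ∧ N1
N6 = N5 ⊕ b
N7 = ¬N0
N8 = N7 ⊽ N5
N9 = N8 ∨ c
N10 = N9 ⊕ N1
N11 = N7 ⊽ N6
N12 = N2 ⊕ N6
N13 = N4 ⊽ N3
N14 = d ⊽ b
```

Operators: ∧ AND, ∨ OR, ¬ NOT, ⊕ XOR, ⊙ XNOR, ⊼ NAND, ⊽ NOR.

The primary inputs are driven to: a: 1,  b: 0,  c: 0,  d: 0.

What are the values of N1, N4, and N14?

N1 = 0, N4 = 1, N14 = 1

N0 = a XOR c = 1 XOR 0 = 1
N1 = d XOR b = 0 XOR 0 = 0
N2 = N0 NAND a = 1 NAND 1 = 0
N3 = b NOR N1 = 0 NOR 0 = 1
N4 = N3 OR b OR N2 = 1 OR 0 OR 0 = 1
N14 = d NOR b = 0 NOR 0 = 1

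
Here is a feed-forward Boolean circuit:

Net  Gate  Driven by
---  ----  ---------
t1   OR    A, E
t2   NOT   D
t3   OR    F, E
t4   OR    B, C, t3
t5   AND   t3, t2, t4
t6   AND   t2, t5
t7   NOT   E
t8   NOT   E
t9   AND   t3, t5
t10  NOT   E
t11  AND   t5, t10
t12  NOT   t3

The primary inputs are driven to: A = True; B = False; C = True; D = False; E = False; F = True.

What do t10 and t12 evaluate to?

t3 = F OR E = True OR False = True
t10 = NOT E = NOT False = True
t12 = NOT t3 = NOT True = False

t10 = True, t12 = False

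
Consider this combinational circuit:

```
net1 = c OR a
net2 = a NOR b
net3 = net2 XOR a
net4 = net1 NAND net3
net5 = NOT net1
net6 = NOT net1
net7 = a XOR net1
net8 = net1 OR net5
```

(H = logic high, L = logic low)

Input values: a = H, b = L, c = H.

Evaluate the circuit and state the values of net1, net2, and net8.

net1 = H  net2 = L  net8 = H

net1 = c OR a = H OR H = H
net2 = a NOR b = H NOR L = L
net5 = NOT net1 = NOT H = L
net8 = net1 OR net5 = H OR L = H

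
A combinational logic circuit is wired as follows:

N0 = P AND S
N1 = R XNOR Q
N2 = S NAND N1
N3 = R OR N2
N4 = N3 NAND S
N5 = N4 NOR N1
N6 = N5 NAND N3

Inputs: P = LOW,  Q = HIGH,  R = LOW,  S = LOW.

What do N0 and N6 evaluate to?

N0 = LOW, N6 = HIGH

N0 = P AND S = LOW AND LOW = LOW
N1 = R XNOR Q = LOW XNOR HIGH = LOW
N2 = S NAND N1 = LOW NAND LOW = HIGH
N3 = R OR N2 = LOW OR HIGH = HIGH
N4 = N3 NAND S = HIGH NAND LOW = HIGH
N5 = N4 NOR N1 = HIGH NOR LOW = LOW
N6 = N5 NAND N3 = LOW NAND HIGH = HIGH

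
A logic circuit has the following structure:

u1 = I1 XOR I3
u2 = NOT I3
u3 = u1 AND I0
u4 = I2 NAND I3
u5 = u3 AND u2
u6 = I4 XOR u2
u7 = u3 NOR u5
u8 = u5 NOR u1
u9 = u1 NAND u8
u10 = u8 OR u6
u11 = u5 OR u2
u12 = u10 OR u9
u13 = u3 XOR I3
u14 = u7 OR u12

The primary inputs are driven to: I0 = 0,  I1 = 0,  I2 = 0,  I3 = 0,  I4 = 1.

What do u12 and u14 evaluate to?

u12 = 1  u14 = 1

u1 = I1 XOR I3 = 0 XOR 0 = 0
u2 = NOT I3 = NOT 0 = 1
u3 = u1 AND I0 = 0 AND 0 = 0
u5 = u3 AND u2 = 0 AND 1 = 0
u6 = I4 XOR u2 = 1 XOR 1 = 0
u7 = u3 NOR u5 = 0 NOR 0 = 1
u8 = u5 NOR u1 = 0 NOR 0 = 1
u9 = u1 NAND u8 = 0 NAND 1 = 1
u10 = u8 OR u6 = 1 OR 0 = 1
u12 = u10 OR u9 = 1 OR 1 = 1
u14 = u7 OR u12 = 1 OR 1 = 1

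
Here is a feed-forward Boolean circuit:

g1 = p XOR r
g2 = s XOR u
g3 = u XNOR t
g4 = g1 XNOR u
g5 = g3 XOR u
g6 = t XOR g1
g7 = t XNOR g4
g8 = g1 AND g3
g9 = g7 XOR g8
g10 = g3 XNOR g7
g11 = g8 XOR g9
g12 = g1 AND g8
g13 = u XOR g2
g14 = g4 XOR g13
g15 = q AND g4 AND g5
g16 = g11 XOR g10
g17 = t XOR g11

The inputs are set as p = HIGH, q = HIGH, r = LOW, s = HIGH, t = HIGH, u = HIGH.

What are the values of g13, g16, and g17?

g13 = HIGH, g16 = LOW, g17 = LOW

g1 = p XOR r = HIGH XOR LOW = HIGH
g2 = s XOR u = HIGH XOR HIGH = LOW
g3 = u XNOR t = HIGH XNOR HIGH = HIGH
g4 = g1 XNOR u = HIGH XNOR HIGH = HIGH
g7 = t XNOR g4 = HIGH XNOR HIGH = HIGH
g8 = g1 AND g3 = HIGH AND HIGH = HIGH
g9 = g7 XOR g8 = HIGH XOR HIGH = LOW
g10 = g3 XNOR g7 = HIGH XNOR HIGH = HIGH
g11 = g8 XOR g9 = HIGH XOR LOW = HIGH
g13 = u XOR g2 = HIGH XOR LOW = HIGH
g16 = g11 XOR g10 = HIGH XOR HIGH = LOW
g17 = t XOR g11 = HIGH XOR HIGH = LOW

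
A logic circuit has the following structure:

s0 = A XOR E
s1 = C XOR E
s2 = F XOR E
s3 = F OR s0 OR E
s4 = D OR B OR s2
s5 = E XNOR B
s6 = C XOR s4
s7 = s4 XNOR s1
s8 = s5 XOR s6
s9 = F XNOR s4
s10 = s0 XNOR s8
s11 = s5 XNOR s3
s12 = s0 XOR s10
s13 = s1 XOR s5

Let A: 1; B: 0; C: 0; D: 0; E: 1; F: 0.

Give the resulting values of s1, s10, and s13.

s1 = 1; s10 = 0; s13 = 1

s0 = A XOR E = 1 XOR 1 = 0
s1 = C XOR E = 0 XOR 1 = 1
s2 = F XOR E = 0 XOR 1 = 1
s4 = D OR B OR s2 = 0 OR 0 OR 1 = 1
s5 = E XNOR B = 1 XNOR 0 = 0
s6 = C XOR s4 = 0 XOR 1 = 1
s8 = s5 XOR s6 = 0 XOR 1 = 1
s10 = s0 XNOR s8 = 0 XNOR 1 = 0
s13 = s1 XOR s5 = 1 XOR 0 = 1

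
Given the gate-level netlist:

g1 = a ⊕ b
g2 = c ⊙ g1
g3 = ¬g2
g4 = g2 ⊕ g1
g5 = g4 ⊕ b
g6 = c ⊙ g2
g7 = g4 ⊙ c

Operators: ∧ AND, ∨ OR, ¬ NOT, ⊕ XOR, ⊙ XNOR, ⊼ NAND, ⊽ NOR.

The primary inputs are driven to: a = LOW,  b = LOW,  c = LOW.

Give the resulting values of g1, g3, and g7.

g1 = a XOR b = LOW XOR LOW = LOW
g2 = c XNOR g1 = LOW XNOR LOW = HIGH
g3 = NOT g2 = NOT HIGH = LOW
g4 = g2 XOR g1 = HIGH XOR LOW = HIGH
g7 = g4 XNOR c = HIGH XNOR LOW = LOW

g1 = LOW; g3 = LOW; g7 = LOW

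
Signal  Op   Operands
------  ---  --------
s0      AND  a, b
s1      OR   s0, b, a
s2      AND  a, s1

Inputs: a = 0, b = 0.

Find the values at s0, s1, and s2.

s0 = 0; s1 = 0; s2 = 0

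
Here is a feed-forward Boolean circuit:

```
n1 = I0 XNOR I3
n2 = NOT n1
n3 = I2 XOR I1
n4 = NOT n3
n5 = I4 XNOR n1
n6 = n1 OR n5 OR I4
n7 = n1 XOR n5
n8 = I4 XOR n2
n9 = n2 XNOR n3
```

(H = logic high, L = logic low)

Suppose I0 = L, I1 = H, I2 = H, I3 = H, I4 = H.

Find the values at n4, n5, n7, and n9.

n4 = H; n5 = L; n7 = L; n9 = L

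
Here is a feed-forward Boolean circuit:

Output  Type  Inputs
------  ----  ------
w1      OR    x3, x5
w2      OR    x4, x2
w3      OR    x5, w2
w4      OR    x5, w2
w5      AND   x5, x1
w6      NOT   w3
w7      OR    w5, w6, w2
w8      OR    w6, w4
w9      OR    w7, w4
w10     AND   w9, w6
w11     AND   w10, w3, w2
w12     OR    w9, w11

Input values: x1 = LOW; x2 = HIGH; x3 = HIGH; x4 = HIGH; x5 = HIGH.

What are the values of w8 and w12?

w2 = x4 OR x2 = HIGH OR HIGH = HIGH
w3 = x5 OR w2 = HIGH OR HIGH = HIGH
w4 = x5 OR w2 = HIGH OR HIGH = HIGH
w5 = x5 AND x1 = HIGH AND LOW = LOW
w6 = NOT w3 = NOT HIGH = LOW
w7 = w5 OR w6 OR w2 = LOW OR LOW OR HIGH = HIGH
w8 = w6 OR w4 = LOW OR HIGH = HIGH
w9 = w7 OR w4 = HIGH OR HIGH = HIGH
w10 = w9 AND w6 = HIGH AND LOW = LOW
w11 = w10 AND w3 AND w2 = LOW AND HIGH AND HIGH = LOW
w12 = w9 OR w11 = HIGH OR LOW = HIGH

w8 = HIGH; w12 = HIGH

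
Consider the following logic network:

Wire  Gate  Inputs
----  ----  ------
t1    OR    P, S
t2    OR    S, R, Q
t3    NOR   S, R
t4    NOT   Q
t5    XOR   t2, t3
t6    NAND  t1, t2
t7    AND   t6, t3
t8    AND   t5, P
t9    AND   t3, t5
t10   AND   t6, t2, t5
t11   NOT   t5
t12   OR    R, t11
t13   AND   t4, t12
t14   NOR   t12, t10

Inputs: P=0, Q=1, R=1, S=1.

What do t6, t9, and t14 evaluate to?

t1 = P OR S = 0 OR 1 = 1
t2 = S OR R OR Q = 1 OR 1 OR 1 = 1
t3 = S NOR R = 1 NOR 1 = 0
t5 = t2 XOR t3 = 1 XOR 0 = 1
t6 = t1 NAND t2 = 1 NAND 1 = 0
t9 = t3 AND t5 = 0 AND 1 = 0
t10 = t6 AND t2 AND t5 = 0 AND 1 AND 1 = 0
t11 = NOT t5 = NOT 1 = 0
t12 = R OR t11 = 1 OR 0 = 1
t14 = t12 NOR t10 = 1 NOR 0 = 0

t6 = 0; t9 = 0; t14 = 0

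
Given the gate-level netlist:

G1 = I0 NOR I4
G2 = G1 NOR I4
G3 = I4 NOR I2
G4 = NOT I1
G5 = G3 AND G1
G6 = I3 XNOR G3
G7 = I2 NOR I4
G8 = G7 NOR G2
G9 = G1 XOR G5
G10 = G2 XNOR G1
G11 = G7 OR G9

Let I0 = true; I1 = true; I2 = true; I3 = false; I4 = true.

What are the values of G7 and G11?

G1 = I0 NOR I4 = true NOR true = false
G3 = I4 NOR I2 = true NOR true = false
G5 = G3 AND G1 = false AND false = false
G7 = I2 NOR I4 = true NOR true = false
G9 = G1 XOR G5 = false XOR false = false
G11 = G7 OR G9 = false OR false = false

G7 = false, G11 = false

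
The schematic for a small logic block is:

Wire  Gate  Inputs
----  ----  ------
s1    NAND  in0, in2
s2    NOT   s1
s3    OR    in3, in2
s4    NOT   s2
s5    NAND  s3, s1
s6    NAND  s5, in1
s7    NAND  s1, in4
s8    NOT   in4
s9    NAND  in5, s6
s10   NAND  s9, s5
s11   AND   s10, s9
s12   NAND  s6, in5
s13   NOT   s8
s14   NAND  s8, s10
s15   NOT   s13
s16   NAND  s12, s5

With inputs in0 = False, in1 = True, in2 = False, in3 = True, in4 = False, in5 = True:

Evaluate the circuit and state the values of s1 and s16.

s1 = True; s16 = True

s1 = in0 NAND in2 = False NAND False = True
s3 = in3 OR in2 = True OR False = True
s5 = s3 NAND s1 = True NAND True = False
s6 = s5 NAND in1 = False NAND True = True
s12 = s6 NAND in5 = True NAND True = False
s16 = s12 NAND s5 = False NAND False = True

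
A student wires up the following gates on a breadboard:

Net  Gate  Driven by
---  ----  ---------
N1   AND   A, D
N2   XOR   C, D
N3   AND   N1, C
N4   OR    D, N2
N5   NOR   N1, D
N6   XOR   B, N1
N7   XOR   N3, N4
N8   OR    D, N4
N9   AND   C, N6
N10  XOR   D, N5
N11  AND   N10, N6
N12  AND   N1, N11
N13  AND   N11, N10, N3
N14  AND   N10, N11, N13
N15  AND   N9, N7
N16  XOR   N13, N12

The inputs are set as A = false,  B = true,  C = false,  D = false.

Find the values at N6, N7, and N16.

N6 = true, N7 = false, N16 = false

N1 = A AND D = false AND false = false
N2 = C XOR D = false XOR false = false
N3 = N1 AND C = false AND false = false
N4 = D OR N2 = false OR false = false
N5 = N1 NOR D = false NOR false = true
N6 = B XOR N1 = true XOR false = true
N7 = N3 XOR N4 = false XOR false = false
N10 = D XOR N5 = false XOR true = true
N11 = N10 AND N6 = true AND true = true
N12 = N1 AND N11 = false AND true = false
N13 = N11 AND N10 AND N3 = true AND true AND false = false
N16 = N13 XOR N12 = false XOR false = false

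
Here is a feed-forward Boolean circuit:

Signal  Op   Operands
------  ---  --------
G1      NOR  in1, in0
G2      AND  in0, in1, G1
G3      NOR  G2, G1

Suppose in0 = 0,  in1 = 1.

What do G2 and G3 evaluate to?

G1 = in1 NOR in0 = 1 NOR 0 = 0
G2 = in0 AND in1 AND G1 = 0 AND 1 AND 0 = 0
G3 = G2 NOR G1 = 0 NOR 0 = 1

G2 = 0, G3 = 1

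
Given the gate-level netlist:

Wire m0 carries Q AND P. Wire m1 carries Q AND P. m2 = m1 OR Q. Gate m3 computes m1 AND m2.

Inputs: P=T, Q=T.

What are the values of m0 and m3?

m0 = T  m3 = T

m0 = Q AND P = T AND T = T
m1 = Q AND P = T AND T = T
m2 = m1 OR Q = T OR T = T
m3 = m1 AND m2 = T AND T = T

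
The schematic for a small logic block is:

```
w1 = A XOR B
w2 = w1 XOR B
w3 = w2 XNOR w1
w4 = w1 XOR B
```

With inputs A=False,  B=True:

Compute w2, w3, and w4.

w1 = A XOR B = False XOR True = True
w2 = w1 XOR B = True XOR True = False
w3 = w2 XNOR w1 = False XNOR True = False
w4 = w1 XOR B = True XOR True = False

w2 = False; w3 = False; w4 = False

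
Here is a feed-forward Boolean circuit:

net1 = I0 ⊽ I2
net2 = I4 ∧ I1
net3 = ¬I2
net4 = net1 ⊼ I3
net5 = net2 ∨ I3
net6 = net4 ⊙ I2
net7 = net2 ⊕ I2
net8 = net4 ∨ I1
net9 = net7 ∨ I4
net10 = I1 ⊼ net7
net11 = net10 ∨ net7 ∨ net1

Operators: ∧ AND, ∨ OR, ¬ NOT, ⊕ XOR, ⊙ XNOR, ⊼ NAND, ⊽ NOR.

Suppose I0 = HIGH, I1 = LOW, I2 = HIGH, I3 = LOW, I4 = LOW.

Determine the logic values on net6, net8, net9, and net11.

net1 = I0 NOR I2 = HIGH NOR HIGH = LOW
net2 = I4 AND I1 = LOW AND LOW = LOW
net4 = net1 NAND I3 = LOW NAND LOW = HIGH
net6 = net4 XNOR I2 = HIGH XNOR HIGH = HIGH
net7 = net2 XOR I2 = LOW XOR HIGH = HIGH
net8 = net4 OR I1 = HIGH OR LOW = HIGH
net9 = net7 OR I4 = HIGH OR LOW = HIGH
net10 = I1 NAND net7 = LOW NAND HIGH = HIGH
net11 = net10 OR net7 OR net1 = HIGH OR HIGH OR LOW = HIGH

net6 = HIGH, net8 = HIGH, net9 = HIGH, net11 = HIGH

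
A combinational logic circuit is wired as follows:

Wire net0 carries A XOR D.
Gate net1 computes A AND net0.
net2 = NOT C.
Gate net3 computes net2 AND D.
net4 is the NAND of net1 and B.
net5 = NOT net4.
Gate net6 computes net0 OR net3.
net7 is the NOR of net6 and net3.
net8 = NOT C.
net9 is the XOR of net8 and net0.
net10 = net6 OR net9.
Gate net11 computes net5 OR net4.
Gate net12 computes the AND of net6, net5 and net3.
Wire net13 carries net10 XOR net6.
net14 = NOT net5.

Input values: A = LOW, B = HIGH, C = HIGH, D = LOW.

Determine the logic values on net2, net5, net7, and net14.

net2 = LOW, net5 = LOW, net7 = HIGH, net14 = HIGH

net0 = A XOR D = LOW XOR LOW = LOW
net1 = A AND net0 = LOW AND LOW = LOW
net2 = NOT C = NOT HIGH = LOW
net3 = net2 AND D = LOW AND LOW = LOW
net4 = net1 NAND B = LOW NAND HIGH = HIGH
net5 = NOT net4 = NOT HIGH = LOW
net6 = net0 OR net3 = LOW OR LOW = LOW
net7 = net6 NOR net3 = LOW NOR LOW = HIGH
net14 = NOT net5 = NOT LOW = HIGH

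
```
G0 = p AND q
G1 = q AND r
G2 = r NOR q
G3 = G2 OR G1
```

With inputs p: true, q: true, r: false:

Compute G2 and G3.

G2 = false, G3 = false

G1 = q AND r = true AND false = false
G2 = r NOR q = false NOR true = false
G3 = G2 OR G1 = false OR false = false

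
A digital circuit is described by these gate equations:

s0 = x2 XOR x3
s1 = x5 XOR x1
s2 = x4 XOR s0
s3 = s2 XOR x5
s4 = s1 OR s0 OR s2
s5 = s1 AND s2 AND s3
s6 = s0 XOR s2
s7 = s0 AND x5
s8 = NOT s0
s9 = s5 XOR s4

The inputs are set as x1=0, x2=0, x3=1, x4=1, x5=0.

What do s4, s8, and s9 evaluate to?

s4 = 1  s8 = 0  s9 = 1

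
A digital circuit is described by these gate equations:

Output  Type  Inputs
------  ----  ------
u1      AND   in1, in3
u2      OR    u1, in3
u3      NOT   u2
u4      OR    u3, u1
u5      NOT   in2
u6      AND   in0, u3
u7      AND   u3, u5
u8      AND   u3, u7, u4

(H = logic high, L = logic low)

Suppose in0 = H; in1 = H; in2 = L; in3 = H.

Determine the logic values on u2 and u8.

u2 = H, u8 = L

u1 = in1 AND in3 = H AND H = H
u2 = u1 OR in3 = H OR H = H
u3 = NOT u2 = NOT H = L
u4 = u3 OR u1 = L OR H = H
u5 = NOT in2 = NOT L = H
u7 = u3 AND u5 = L AND H = L
u8 = u3 AND u7 AND u4 = L AND L AND H = L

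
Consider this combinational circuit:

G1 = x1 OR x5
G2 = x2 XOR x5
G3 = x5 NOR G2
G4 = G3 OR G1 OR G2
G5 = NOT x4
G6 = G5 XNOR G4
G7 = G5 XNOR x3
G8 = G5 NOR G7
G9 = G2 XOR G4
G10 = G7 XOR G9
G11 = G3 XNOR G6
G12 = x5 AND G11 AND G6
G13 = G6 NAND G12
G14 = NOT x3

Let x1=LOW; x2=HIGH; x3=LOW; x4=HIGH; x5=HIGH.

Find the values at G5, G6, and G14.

G1 = x1 OR x5 = LOW OR HIGH = HIGH
G2 = x2 XOR x5 = HIGH XOR HIGH = LOW
G3 = x5 NOR G2 = HIGH NOR LOW = LOW
G4 = G3 OR G1 OR G2 = LOW OR HIGH OR LOW = HIGH
G5 = NOT x4 = NOT HIGH = LOW
G6 = G5 XNOR G4 = LOW XNOR HIGH = LOW
G14 = NOT x3 = NOT LOW = HIGH

G5 = LOW, G6 = LOW, G14 = HIGH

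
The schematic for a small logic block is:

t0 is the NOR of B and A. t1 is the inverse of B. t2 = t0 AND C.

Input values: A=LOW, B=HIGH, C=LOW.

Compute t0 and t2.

t0 = LOW, t2 = LOW

t0 = B NOR A = HIGH NOR LOW = LOW
t2 = t0 AND C = LOW AND LOW = LOW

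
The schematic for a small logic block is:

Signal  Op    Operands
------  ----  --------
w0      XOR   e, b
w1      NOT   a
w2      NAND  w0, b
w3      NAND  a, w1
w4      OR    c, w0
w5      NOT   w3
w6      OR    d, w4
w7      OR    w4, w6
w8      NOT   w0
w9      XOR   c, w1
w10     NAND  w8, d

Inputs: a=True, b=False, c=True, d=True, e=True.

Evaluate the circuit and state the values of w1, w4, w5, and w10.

w0 = e XOR b = True XOR False = True
w1 = NOT a = NOT True = False
w3 = a NAND w1 = True NAND False = True
w4 = c OR w0 = True OR True = True
w5 = NOT w3 = NOT True = False
w8 = NOT w0 = NOT True = False
w10 = w8 NAND d = False NAND True = True

w1 = False, w4 = True, w5 = False, w10 = True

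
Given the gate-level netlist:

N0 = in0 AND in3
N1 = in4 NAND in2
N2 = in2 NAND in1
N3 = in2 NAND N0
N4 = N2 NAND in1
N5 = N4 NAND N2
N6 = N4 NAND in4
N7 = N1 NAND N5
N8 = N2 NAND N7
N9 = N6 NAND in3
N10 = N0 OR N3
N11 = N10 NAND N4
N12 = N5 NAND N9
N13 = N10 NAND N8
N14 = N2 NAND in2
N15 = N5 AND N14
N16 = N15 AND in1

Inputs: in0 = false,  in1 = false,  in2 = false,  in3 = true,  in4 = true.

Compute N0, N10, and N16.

N0 = in0 AND in3 = false AND true = false
N2 = in2 NAND in1 = false NAND false = true
N3 = in2 NAND N0 = false NAND false = true
N4 = N2 NAND in1 = true NAND false = true
N5 = N4 NAND N2 = true NAND true = false
N10 = N0 OR N3 = false OR true = true
N14 = N2 NAND in2 = true NAND false = true
N15 = N5 AND N14 = false AND true = false
N16 = N15 AND in1 = false AND false = false

N0 = false  N10 = true  N16 = false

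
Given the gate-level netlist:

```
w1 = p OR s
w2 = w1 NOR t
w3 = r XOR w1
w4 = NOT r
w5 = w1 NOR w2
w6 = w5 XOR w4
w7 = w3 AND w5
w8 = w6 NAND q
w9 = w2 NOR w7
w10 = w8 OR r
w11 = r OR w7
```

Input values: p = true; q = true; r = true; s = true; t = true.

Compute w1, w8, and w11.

w1 = p OR s = true OR true = true
w2 = w1 NOR t = true NOR true = false
w3 = r XOR w1 = true XOR true = false
w4 = NOT r = NOT true = false
w5 = w1 NOR w2 = true NOR false = false
w6 = w5 XOR w4 = false XOR false = false
w7 = w3 AND w5 = false AND false = false
w8 = w6 NAND q = false NAND true = true
w11 = r OR w7 = true OR false = true

w1 = true; w8 = true; w11 = true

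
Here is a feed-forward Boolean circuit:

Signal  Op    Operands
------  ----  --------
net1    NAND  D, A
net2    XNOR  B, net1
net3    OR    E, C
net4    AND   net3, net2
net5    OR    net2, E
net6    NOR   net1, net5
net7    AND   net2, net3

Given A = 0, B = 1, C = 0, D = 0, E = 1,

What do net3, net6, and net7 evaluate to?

net1 = D NAND A = 0 NAND 0 = 1
net2 = B XNOR net1 = 1 XNOR 1 = 1
net3 = E OR C = 1 OR 0 = 1
net5 = net2 OR E = 1 OR 1 = 1
net6 = net1 NOR net5 = 1 NOR 1 = 0
net7 = net2 AND net3 = 1 AND 1 = 1

net3 = 1, net6 = 0, net7 = 1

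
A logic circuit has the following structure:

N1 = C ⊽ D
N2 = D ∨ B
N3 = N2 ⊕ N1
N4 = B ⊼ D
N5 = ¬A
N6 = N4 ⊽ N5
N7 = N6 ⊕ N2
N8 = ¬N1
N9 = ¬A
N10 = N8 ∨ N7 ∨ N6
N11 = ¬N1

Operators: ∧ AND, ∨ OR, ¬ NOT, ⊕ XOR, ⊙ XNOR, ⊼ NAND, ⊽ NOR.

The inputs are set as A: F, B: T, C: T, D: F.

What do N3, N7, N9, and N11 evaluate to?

N3 = T, N7 = T, N9 = T, N11 = T

N1 = C NOR D = T NOR F = F
N2 = D OR B = F OR T = T
N3 = N2 XOR N1 = T XOR F = T
N4 = B NAND D = T NAND F = T
N5 = NOT A = NOT F = T
N6 = N4 NOR N5 = T NOR T = F
N7 = N6 XOR N2 = F XOR T = T
N9 = NOT A = NOT F = T
N11 = NOT N1 = NOT F = T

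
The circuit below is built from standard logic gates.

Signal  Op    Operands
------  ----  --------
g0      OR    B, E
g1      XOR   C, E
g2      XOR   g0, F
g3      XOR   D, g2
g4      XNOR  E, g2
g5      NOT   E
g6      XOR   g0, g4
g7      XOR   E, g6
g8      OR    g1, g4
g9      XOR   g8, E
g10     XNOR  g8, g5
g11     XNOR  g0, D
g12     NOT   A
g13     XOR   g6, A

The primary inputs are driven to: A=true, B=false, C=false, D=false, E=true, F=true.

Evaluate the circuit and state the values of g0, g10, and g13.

g0 = true, g10 = false, g13 = false

g0 = B OR E = false OR true = true
g1 = C XOR E = false XOR true = true
g2 = g0 XOR F = true XOR true = false
g4 = E XNOR g2 = true XNOR false = false
g5 = NOT E = NOT true = false
g6 = g0 XOR g4 = true XOR false = true
g8 = g1 OR g4 = true OR false = true
g10 = g8 XNOR g5 = true XNOR false = false
g13 = g6 XOR A = true XOR true = false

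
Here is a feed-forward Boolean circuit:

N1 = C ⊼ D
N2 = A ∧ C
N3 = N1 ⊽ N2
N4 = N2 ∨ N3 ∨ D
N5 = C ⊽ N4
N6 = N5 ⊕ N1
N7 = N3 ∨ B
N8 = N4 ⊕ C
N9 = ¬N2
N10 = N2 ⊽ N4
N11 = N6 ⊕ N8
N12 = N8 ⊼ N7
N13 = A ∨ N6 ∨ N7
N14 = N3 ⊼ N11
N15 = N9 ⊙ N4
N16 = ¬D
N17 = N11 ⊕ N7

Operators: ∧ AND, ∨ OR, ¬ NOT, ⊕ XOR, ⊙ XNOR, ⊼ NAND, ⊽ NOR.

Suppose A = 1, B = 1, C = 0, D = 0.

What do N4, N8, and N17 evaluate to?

N4 = 0, N8 = 0, N17 = 1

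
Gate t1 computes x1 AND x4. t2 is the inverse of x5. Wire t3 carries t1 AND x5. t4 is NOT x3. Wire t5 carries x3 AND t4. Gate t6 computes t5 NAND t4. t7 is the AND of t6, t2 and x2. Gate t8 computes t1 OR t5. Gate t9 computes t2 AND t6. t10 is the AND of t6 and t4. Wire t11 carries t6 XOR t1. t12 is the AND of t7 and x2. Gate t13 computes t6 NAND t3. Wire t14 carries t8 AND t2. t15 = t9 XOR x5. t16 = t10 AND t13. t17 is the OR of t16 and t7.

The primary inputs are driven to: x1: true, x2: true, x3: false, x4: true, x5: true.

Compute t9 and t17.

t1 = x1 AND x4 = true AND true = true
t2 = NOT x5 = NOT true = false
t3 = t1 AND x5 = true AND true = true
t4 = NOT x3 = NOT false = true
t5 = x3 AND t4 = false AND true = false
t6 = t5 NAND t4 = false NAND true = true
t7 = t6 AND t2 AND x2 = true AND false AND true = false
t9 = t2 AND t6 = false AND true = false
t10 = t6 AND t4 = true AND true = true
t13 = t6 NAND t3 = true NAND true = false
t16 = t10 AND t13 = true AND false = false
t17 = t16 OR t7 = false OR false = false

t9 = false; t17 = false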